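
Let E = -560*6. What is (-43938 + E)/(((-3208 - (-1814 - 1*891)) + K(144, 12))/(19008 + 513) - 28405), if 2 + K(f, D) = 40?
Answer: 153884043/92415745 ≈ 1.6651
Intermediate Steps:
K(f, D) = 38 (K(f, D) = -2 + 40 = 38)
E = -3360
(-43938 + E)/(((-3208 - (-1814 - 1*891)) + K(144, 12))/(19008 + 513) - 28405) = (-43938 - 3360)/(((-3208 - (-1814 - 1*891)) + 38)/(19008 + 513) - 28405) = -47298/(((-3208 - (-1814 - 891)) + 38)/19521 - 28405) = -47298/(((-3208 - 1*(-2705)) + 38)*(1/19521) - 28405) = -47298/(((-3208 + 2705) + 38)*(1/19521) - 28405) = -47298/((-503 + 38)*(1/19521) - 28405) = -47298/(-465*1/19521 - 28405) = -47298/(-155/6507 - 28405) = -47298/(-184831490/6507) = -47298*(-6507/184831490) = 153884043/92415745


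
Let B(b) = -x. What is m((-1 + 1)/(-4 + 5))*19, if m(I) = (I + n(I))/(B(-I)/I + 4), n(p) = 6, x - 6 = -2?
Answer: 0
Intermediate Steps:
x = 4 (x = 6 - 2 = 4)
B(b) = -4 (B(b) = -1*4 = -4)
m(I) = (6 + I)/(4 - 4/I) (m(I) = (I + 6)/(-4/I + 4) = (6 + I)/(4 - 4/I))
m((-1 + 1)/(-4 + 5))*19 = (((-1 + 1)/(-4 + 5))*(6 + (-1 + 1)/(-4 + 5))/(4*(-1 + (-1 + 1)/(-4 + 5))))*19 = ((0/1)*(6 + 0/1)/(4*(-1 + 0/1)))*19 = ((0*1)*(6 + 0*1)/(4*(-1 + 0*1)))*19 = ((1/4)*0*(6 + 0)/(-1 + 0))*19 = ((1/4)*0*6/(-1))*19 = ((1/4)*0*(-1)*6)*19 = 0*19 = 0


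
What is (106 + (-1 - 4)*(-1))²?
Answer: 12321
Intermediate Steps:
(106 + (-1 - 4)*(-1))² = (106 - 5*(-1))² = (106 + 5)² = 111² = 12321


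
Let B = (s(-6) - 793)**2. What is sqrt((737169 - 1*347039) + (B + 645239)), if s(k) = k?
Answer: sqrt(1673770) ≈ 1293.7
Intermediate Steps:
B = 638401 (B = (-6 - 793)**2 = (-799)**2 = 638401)
sqrt((737169 - 1*347039) + (B + 645239)) = sqrt((737169 - 1*347039) + (638401 + 645239)) = sqrt((737169 - 347039) + 1283640) = sqrt(390130 + 1283640) = sqrt(1673770)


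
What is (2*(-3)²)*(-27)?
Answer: -486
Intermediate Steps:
(2*(-3)²)*(-27) = (2*9)*(-27) = 18*(-27) = -486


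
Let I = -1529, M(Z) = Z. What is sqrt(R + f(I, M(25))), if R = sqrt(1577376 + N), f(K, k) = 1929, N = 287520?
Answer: sqrt(1929 + 8*sqrt(29139)) ≈ 57.399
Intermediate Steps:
R = 8*sqrt(29139) (R = sqrt(1577376 + 287520) = sqrt(1864896) = 8*sqrt(29139) ≈ 1365.6)
sqrt(R + f(I, M(25))) = sqrt(8*sqrt(29139) + 1929) = sqrt(1929 + 8*sqrt(29139))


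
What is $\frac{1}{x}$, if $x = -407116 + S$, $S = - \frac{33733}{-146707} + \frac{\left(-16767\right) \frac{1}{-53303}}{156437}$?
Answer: $- \frac{1223325328923577}{498035033322899060400} \approx -2.4563 \cdot 10^{-6}$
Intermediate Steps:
$S = \frac{281287151913532}{1223325328923577}$ ($S = \left(-33733\right) \left(- \frac{1}{146707}\right) + \left(-16767\right) \left(- \frac{1}{53303}\right) \frac{1}{156437} = \frac{33733}{146707} + \frac{16767}{53303} \cdot \frac{1}{156437} = \frac{33733}{146707} + \frac{16767}{8338561411} = \frac{281287151913532}{1223325328923577} \approx 0.22994$)
$x = - \frac{498035033322899060400}{1223325328923577}$ ($x = -407116 + \frac{281287151913532}{1223325328923577} = - \frac{498035033322899060400}{1223325328923577} \approx -4.0712 \cdot 10^{5}$)
$\frac{1}{x} = \frac{1}{- \frac{498035033322899060400}{1223325328923577}} = - \frac{1223325328923577}{498035033322899060400}$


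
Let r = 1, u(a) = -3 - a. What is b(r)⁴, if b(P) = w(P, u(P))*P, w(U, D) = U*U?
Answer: 1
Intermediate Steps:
w(U, D) = U²
b(P) = P³ (b(P) = P²*P = P³)
b(r)⁴ = (1³)⁴ = 1⁴ = 1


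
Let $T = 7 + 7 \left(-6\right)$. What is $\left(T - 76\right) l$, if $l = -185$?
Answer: $20535$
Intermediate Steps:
$T = -35$ ($T = 7 - 42 = -35$)
$\left(T - 76\right) l = \left(-35 - 76\right) \left(-185\right) = \left(-111\right) \left(-185\right) = 20535$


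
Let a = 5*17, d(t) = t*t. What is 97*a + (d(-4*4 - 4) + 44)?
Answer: 8689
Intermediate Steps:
d(t) = t**2
a = 85
97*a + (d(-4*4 - 4) + 44) = 97*85 + ((-4*4 - 4)**2 + 44) = 8245 + ((-16 - 4)**2 + 44) = 8245 + ((-20)**2 + 44) = 8245 + (400 + 44) = 8245 + 444 = 8689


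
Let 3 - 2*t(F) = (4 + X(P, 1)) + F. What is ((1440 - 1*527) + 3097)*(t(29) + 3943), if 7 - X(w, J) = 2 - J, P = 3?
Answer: 15739250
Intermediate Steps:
X(w, J) = 5 + J (X(w, J) = 7 - (2 - J) = 7 + (-2 + J) = 5 + J)
t(F) = -7/2 - F/2 (t(F) = 3/2 - ((4 + (5 + 1)) + F)/2 = 3/2 - ((4 + 6) + F)/2 = 3/2 - (10 + F)/2 = 3/2 + (-5 - F/2) = -7/2 - F/2)
((1440 - 1*527) + 3097)*(t(29) + 3943) = ((1440 - 1*527) + 3097)*((-7/2 - 1/2*29) + 3943) = ((1440 - 527) + 3097)*((-7/2 - 29/2) + 3943) = (913 + 3097)*(-18 + 3943) = 4010*3925 = 15739250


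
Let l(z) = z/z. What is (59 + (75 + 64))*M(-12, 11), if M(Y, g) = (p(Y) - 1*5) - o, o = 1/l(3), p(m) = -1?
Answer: -1386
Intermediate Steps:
l(z) = 1
o = 1 (o = 1/1 = 1)
M(Y, g) = -7 (M(Y, g) = (-1 - 1*5) - 1*1 = (-1 - 5) - 1 = -6 - 1 = -7)
(59 + (75 + 64))*M(-12, 11) = (59 + (75 + 64))*(-7) = (59 + 139)*(-7) = 198*(-7) = -1386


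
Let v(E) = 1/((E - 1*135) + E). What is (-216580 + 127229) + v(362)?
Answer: -52627738/589 ≈ -89351.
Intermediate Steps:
v(E) = 1/(-135 + 2*E) (v(E) = 1/((E - 135) + E) = 1/((-135 + E) + E) = 1/(-135 + 2*E))
(-216580 + 127229) + v(362) = (-216580 + 127229) + 1/(-135 + 2*362) = -89351 + 1/(-135 + 724) = -89351 + 1/589 = -52627738/589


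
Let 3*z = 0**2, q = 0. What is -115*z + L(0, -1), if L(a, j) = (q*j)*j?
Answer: 0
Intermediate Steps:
L(a, j) = 0 (L(a, j) = (0*j)*j = 0*j = 0)
z = 0 (z = (1/3)*0**2 = (1/3)*0 = 0)
-115*z + L(0, -1) = -115*0 + 0 = 0 + 0 = 0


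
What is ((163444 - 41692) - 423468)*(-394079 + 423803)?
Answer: -8968206384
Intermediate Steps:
((163444 - 41692) - 423468)*(-394079 + 423803) = (121752 - 423468)*29724 = -301716*29724 = -8968206384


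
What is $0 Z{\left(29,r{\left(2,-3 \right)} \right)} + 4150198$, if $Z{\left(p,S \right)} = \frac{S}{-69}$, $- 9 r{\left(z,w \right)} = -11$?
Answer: $4150198$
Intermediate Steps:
$r{\left(z,w \right)} = \frac{11}{9}$ ($r{\left(z,w \right)} = \left(- \frac{1}{9}\right) \left(-11\right) = \frac{11}{9}$)
$Z{\left(p,S \right)} = - \frac{S}{69}$ ($Z{\left(p,S \right)} = S \left(- \frac{1}{69}\right) = - \frac{S}{69}$)
$0 Z{\left(29,r{\left(2,-3 \right)} \right)} + 4150198 = 0 \left(\left(- \frac{1}{69}\right) \frac{11}{9}\right) + 4150198 = 0 \left(- \frac{11}{621}\right) + 4150198 = 0 + 4150198 = 4150198$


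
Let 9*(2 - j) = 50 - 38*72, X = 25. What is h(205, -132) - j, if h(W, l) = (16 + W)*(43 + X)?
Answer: 132548/9 ≈ 14728.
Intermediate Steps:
h(W, l) = 1088 + 68*W (h(W, l) = (16 + W)*(43 + 25) = (16 + W)*68 = 1088 + 68*W)
j = 2704/9 (j = 2 - (50 - 38*72)/9 = 2 - (50 - 2736)/9 = 2 - ⅑*(-2686) = 2 + 2686/9 = 2704/9 ≈ 300.44)
h(205, -132) - j = (1088 + 68*205) - 1*2704/9 = (1088 + 13940) - 2704/9 = 15028 - 2704/9 = 132548/9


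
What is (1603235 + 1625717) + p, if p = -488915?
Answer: 2740037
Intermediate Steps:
(1603235 + 1625717) + p = (1603235 + 1625717) - 488915 = 3228952 - 488915 = 2740037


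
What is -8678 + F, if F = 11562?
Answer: 2884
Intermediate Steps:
-8678 + F = -8678 + 11562 = 2884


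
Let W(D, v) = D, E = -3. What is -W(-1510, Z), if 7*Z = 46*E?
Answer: 1510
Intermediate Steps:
Z = -138/7 (Z = (46*(-3))/7 = (1/7)*(-138) = -138/7 ≈ -19.714)
-W(-1510, Z) = -1*(-1510) = 1510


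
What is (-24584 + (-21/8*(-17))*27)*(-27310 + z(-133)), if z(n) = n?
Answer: 5132746619/8 ≈ 6.4159e+8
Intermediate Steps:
(-24584 + (-21/8*(-17))*27)*(-27310 + z(-133)) = (-24584 + (-21/8*(-17))*27)*(-27310 - 133) = (-24584 + (-21*1/8*(-17))*27)*(-27443) = (-24584 - 21/8*(-17)*27)*(-27443) = (-24584 + (357/8)*27)*(-27443) = (-24584 + 9639/8)*(-27443) = -187033/8*(-27443) = 5132746619/8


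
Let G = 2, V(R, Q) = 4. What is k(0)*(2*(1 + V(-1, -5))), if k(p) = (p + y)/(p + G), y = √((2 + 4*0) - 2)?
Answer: 0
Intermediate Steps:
y = 0 (y = √((2 + 0) - 2) = √(2 - 2) = √0 = 0)
k(p) = p/(2 + p) (k(p) = (p + 0)/(p + 2) = p/(2 + p))
k(0)*(2*(1 + V(-1, -5))) = (0/(2 + 0))*(2*(1 + 4)) = (0/2)*(2*5) = (0*(½))*10 = 0*10 = 0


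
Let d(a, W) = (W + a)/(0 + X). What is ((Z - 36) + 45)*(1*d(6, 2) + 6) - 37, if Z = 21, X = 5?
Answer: 191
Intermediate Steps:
d(a, W) = W/5 + a/5 (d(a, W) = (W + a)/(0 + 5) = (W + a)/5 = (W + a)*(1/5) = W/5 + a/5)
((Z - 36) + 45)*(1*d(6, 2) + 6) - 37 = ((21 - 36) + 45)*(1*((1/5)*2 + (1/5)*6) + 6) - 37 = (-15 + 45)*(1*(2/5 + 6/5) + 6) - 37 = 30*(1*(8/5) + 6) - 37 = 30*(8/5 + 6) - 37 = 30*(38/5) - 37 = 228 - 37 = 191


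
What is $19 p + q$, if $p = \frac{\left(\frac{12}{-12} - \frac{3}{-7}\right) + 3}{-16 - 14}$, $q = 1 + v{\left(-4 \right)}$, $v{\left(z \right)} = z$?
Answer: $- \frac{953}{210} \approx -4.5381$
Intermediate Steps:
$q = -3$ ($q = 1 - 4 = -3$)
$p = - \frac{17}{210}$ ($p = \frac{\left(12 \left(- \frac{1}{12}\right) - - \frac{3}{7}\right) + 3}{-30} = \left(\left(-1 + \frac{3}{7}\right) + 3\right) \left(- \frac{1}{30}\right) = \left(- \frac{4}{7} + 3\right) \left(- \frac{1}{30}\right) = \frac{17}{7} \left(- \frac{1}{30}\right) = - \frac{17}{210} \approx -0.080952$)
$19 p + q = 19 \left(- \frac{17}{210}\right) - 3 = - \frac{323}{210} - 3 = - \frac{953}{210}$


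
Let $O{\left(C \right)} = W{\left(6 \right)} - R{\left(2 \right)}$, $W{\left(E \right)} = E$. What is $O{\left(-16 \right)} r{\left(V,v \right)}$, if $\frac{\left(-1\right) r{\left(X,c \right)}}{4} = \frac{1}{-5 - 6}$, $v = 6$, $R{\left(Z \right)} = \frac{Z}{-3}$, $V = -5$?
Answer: $\frac{80}{33} \approx 2.4242$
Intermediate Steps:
$R{\left(Z \right)} = - \frac{Z}{3}$ ($R{\left(Z \right)} = Z \left(- \frac{1}{3}\right) = - \frac{Z}{3}$)
$r{\left(X,c \right)} = \frac{4}{11}$ ($r{\left(X,c \right)} = - \frac{4}{-5 - 6} = - \frac{4}{-11} = \left(-4\right) \left(- \frac{1}{11}\right) = \frac{4}{11}$)
$O{\left(C \right)} = \frac{20}{3}$ ($O{\left(C \right)} = 6 - \left(- \frac{1}{3}\right) 2 = 6 - - \frac{2}{3} = 6 + \frac{2}{3} = \frac{20}{3}$)
$O{\left(-16 \right)} r{\left(V,v \right)} = \frac{20}{3} \cdot \frac{4}{11} = \frac{80}{33}$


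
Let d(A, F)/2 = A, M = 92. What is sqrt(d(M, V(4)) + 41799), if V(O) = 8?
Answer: sqrt(41983) ≈ 204.90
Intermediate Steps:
d(A, F) = 2*A
sqrt(d(M, V(4)) + 41799) = sqrt(2*92 + 41799) = sqrt(184 + 41799) = sqrt(41983)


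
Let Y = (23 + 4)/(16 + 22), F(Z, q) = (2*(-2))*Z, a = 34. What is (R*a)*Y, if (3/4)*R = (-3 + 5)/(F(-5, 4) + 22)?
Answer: 204/133 ≈ 1.5338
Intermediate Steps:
F(Z, q) = -4*Z
Y = 27/38 ≈ 0.71053
R = 4/63 (R = 4*((-3 + 5)/(-4*(-5) + 22))/3 = 4*(2/(20 + 22))/3 = 4*(2/42)/3 = 4*(2*(1/42))/3 = (4/3)*(1/21) = 4/63 ≈ 0.063492)
(R*a)*Y = ((4/63)*34)*(27/38) = (136/63)*(27/38) = 204/133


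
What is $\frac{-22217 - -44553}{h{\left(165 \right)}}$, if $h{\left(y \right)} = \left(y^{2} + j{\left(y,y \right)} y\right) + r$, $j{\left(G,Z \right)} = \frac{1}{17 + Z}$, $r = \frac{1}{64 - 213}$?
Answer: $\frac{605707648}{738311953} \approx 0.8204$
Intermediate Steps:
$r = - \frac{1}{149}$ ($r = \frac{1}{-149} = - \frac{1}{149} \approx -0.0067114$)
$h{\left(y \right)} = - \frac{1}{149} + y^{2} + \frac{y}{17 + y}$ ($h{\left(y \right)} = \left(y^{2} + \frac{y}{17 + y}\right) - \frac{1}{149} = - \frac{1}{149} + y^{2} + \frac{y}{17 + y}$)
$\frac{-22217 - -44553}{h{\left(165 \right)}} = \frac{-22217 - -44553}{\frac{1}{17 + 165} \left(165 + \frac{\left(-1 + 149 \cdot 165^{2}\right) \left(17 + 165\right)}{149}\right)} = \frac{-22217 + 44553}{\frac{1}{182} \left(165 + \frac{1}{149} \left(-1 + 149 \cdot 27225\right) 182\right)} = \frac{22336}{\frac{1}{182} \left(165 + \frac{1}{149} \left(-1 + 4056525\right) 182\right)} = \frac{22336}{\frac{1}{182} \left(165 + \frac{1}{149} \cdot 4056524 \cdot 182\right)} = \frac{22336}{\frac{1}{182} \left(165 + \frac{738287368}{149}\right)} = \frac{22336}{\frac{1}{182} \cdot \frac{738311953}{149}} = \frac{22336}{\frac{738311953}{27118}} = 22336 \cdot \frac{27118}{738311953} = \frac{605707648}{738311953}$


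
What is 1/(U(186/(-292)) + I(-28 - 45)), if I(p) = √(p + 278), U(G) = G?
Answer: 13578/4361131 + 21316*√205/4361131 ≈ 0.073095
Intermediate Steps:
I(p) = √(278 + p)
1/(U(186/(-292)) + I(-28 - 45)) = 1/(186/(-292) + √(278 + (-28 - 45))) = 1/(186*(-1/292) + √(278 - 73)) = 1/(-93/146 + √205)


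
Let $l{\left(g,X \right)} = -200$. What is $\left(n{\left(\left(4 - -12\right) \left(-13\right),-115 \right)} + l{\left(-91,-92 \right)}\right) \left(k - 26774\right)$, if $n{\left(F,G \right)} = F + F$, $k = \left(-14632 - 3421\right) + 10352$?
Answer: $21236600$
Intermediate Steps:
$k = -7701$ ($k = -18053 + 10352 = -7701$)
$n{\left(F,G \right)} = 2 F$
$\left(n{\left(\left(4 - -12\right) \left(-13\right),-115 \right)} + l{\left(-91,-92 \right)}\right) \left(k - 26774\right) = \left(2 \left(4 - -12\right) \left(-13\right) - 200\right) \left(-7701 - 26774\right) = \left(2 \left(4 + 12\right) \left(-13\right) - 200\right) \left(-34475\right) = \left(2 \cdot 16 \left(-13\right) - 200\right) \left(-34475\right) = \left(2 \left(-208\right) - 200\right) \left(-34475\right) = \left(-416 - 200\right) \left(-34475\right) = \left(-616\right) \left(-34475\right) = 21236600$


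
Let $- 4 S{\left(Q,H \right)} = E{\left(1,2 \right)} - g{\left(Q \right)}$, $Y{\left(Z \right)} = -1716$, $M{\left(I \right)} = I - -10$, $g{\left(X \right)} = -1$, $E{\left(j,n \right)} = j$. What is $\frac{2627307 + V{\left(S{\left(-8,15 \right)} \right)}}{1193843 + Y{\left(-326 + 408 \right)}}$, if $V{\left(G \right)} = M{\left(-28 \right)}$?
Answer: $\frac{2627289}{1192127} \approx 2.2039$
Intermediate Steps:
$M{\left(I \right)} = 10 + I$ ($M{\left(I \right)} = I + 10 = 10 + I$)
$S{\left(Q,H \right)} = - \frac{1}{2}$ ($S{\left(Q,H \right)} = - \frac{1 - -1}{4} = - \frac{1 + 1}{4} = \left(- \frac{1}{4}\right) 2 = - \frac{1}{2}$)
$V{\left(G \right)} = -18$ ($V{\left(G \right)} = 10 - 28 = -18$)
$\frac{2627307 + V{\left(S{\left(-8,15 \right)} \right)}}{1193843 + Y{\left(-326 + 408 \right)}} = \frac{2627307 - 18}{1193843 - 1716} = \frac{2627289}{1192127}$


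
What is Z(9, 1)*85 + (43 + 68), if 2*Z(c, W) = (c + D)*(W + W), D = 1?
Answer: 961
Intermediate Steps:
Z(c, W) = W*(1 + c) (Z(c, W) = ((c + 1)*(W + W))/2 = ((1 + c)*(2*W))/2 = (2*W*(1 + c))/2 = W*(1 + c))
Z(9, 1)*85 + (43 + 68) = (1*(1 + 9))*85 + (43 + 68) = (1*10)*85 + 111 = 10*85 + 111 = 850 + 111 = 961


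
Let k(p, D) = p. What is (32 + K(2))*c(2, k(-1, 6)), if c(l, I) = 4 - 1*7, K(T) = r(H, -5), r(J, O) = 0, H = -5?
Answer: -96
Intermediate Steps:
K(T) = 0
c(l, I) = -3 (c(l, I) = 4 - 7 = -3)
(32 + K(2))*c(2, k(-1, 6)) = (32 + 0)*(-3) = 32*(-3) = -96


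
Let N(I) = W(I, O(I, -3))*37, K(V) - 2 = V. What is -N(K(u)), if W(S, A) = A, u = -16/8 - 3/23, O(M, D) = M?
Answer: 111/23 ≈ 4.8261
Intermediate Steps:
u = -49/23 (u = -16*⅛ - 3*1/23 = -2 - 3/23 = -49/23 ≈ -2.1304)
K(V) = 2 + V
N(I) = 37*I (N(I) = I*37 = 37*I)
-N(K(u)) = -37*(2 - 49/23) = -37*(-3)/23 = -1*(-111/23) = 111/23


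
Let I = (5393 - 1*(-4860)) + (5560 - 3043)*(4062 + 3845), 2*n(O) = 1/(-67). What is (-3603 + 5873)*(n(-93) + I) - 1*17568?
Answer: 3028441061289/67 ≈ 4.5201e+10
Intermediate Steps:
n(O) = -1/134 (n(O) = (½)/(-67) = (½)*(-1/67) = -1/134)
I = 19912172 (I = (5393 + 4860) + 2517*7907 = 10253 + 19901919 = 19912172)
(-3603 + 5873)*(n(-93) + I) - 1*17568 = (-3603 + 5873)*(-1/134 + 19912172) - 1*17568 = 2270*(2668231047/134) - 17568 = 3028442238345/67 - 17568 = 3028441061289/67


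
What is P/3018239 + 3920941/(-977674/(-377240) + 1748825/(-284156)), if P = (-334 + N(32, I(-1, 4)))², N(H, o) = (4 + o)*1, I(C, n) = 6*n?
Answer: -39643182352147651696567/36022192930780112 ≈ -1.1005e+6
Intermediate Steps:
N(H, o) = 4 + o
P = 93636 (P = (-334 + (4 + 6*4))² = (-334 + (4 + 24))² = (-334 + 28)² = (-306)² = 93636)
P/3018239 + 3920941/(-977674/(-377240) + 1748825/(-284156)) = 93636/3018239 + 3920941/(-977674/(-377240) + 1748825/(-284156)) = 93636*(1/3018239) + 3920941/(-977674*(-1/377240) + 1748825*(-1/284156)) = 93636/3018239 + 3920941/(488837/188620 - 1748825/284156) = 93636/3018239 + 3920941/(-11934837808/3349844045) = 93636/3018239 + 3920941*(-3349844045/11934837808) = 93636/3018239 - 13134540859646345/11934837808 = -39643182352147651696567/36022192930780112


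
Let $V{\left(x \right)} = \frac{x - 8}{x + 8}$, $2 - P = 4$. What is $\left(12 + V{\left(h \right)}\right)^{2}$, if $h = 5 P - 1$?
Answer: $\frac{3025}{9} \approx 336.11$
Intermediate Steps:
$P = -2$ ($P = 2 - 4 = -2$)
$h = -11$ ($h = 5 \left(-2\right) - 1 = -10 - 1 = -11$)
$V{\left(x \right)} = \frac{-8 + x}{8 + x}$
$\left(12 + V{\left(h \right)}\right)^{2} = \left(12 + \frac{-8 - 11}{8 - 11}\right)^{2} = \left(12 + \frac{1}{-3} \left(-19\right)\right)^{2} = \left(12 - - \frac{19}{3}\right)^{2} = \left(12 + \frac{19}{3}\right)^{2} = \left(\frac{55}{3}\right)^{2} = \frac{3025}{9}$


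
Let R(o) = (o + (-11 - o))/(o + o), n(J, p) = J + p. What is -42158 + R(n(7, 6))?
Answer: -1096119/26 ≈ -42158.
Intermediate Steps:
R(o) = -11/(2*o) (R(o) = -11*1/(2*o) = -11/(2*o))
-42158 + R(n(7, 6)) = -42158 - 11/(2*(7 + 6)) = -42158 - 11/2/13 = -42158 - 11/2*1/13 = -42158 - 11/26 = -1096119/26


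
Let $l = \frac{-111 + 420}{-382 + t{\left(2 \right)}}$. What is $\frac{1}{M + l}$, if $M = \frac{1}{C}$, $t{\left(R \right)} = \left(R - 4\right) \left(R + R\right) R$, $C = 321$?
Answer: $- \frac{127758}{98791} \approx -1.2932$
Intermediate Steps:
$t{\left(R \right)} = 2 R^{2} \left(-4 + R\right)$ ($t{\left(R \right)} = \left(-4 + R\right) 2 R R = 2 R \left(-4 + R\right) R = 2 R^{2} \left(-4 + R\right)$)
$M = \frac{1}{321} \approx 0.0031153$
$l = - \frac{309}{398}$ ($l = \frac{-111 + 420}{-382 + 2 \cdot 2^{2} \left(-4 + 2\right)} = \frac{309}{-382 + 2 \cdot 4 \left(-2\right)} = \frac{309}{-382 - 16} = \frac{309}{-398} = 309 \left(- \frac{1}{398}\right) = - \frac{309}{398} \approx -0.77638$)
$\frac{1}{M + l} = \frac{1}{\frac{1}{321} - \frac{309}{398}} = \frac{1}{- \frac{98791}{127758}} = - \frac{127758}{98791}$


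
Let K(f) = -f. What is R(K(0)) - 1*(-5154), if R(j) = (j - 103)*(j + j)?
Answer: 5154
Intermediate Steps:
R(j) = 2*j*(-103 + j) (R(j) = (-103 + j)*(2*j) = 2*j*(-103 + j))
R(K(0)) - 1*(-5154) = 2*(-1*0)*(-103 - 1*0) - 1*(-5154) = 2*0*(-103 + 0) + 5154 = 2*0*(-103) + 5154 = 0 + 5154 = 5154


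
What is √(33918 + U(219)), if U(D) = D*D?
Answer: 7*√1671 ≈ 286.15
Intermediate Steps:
U(D) = D²
√(33918 + U(219)) = √(33918 + 219²) = √(33918 + 47961) = √81879 = 7*√1671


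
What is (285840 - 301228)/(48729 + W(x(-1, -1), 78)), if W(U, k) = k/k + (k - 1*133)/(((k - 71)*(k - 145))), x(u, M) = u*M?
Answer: -7216972/22854425 ≈ -0.31578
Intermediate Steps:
x(u, M) = M*u
W(U, k) = 1 + (-133 + k)/((-145 + k)*(-71 + k)) (W(U, k) = 1 + (k - 133)/(((-71 + k)*(-145 + k))) = 1 + (-133 + k)/(((-145 + k)*(-71 + k))) = 1 + (-133 + k)*(1/((-145 + k)*(-71 + k))) = 1 + (-133 + k)/((-145 + k)*(-71 + k)))
(285840 - 301228)/(48729 + W(x(-1, -1), 78)) = (285840 - 301228)/(48729 + (10162 + 78² - 215*78)/(10295 + 78² - 216*78)) = -15388/(48729 + (10162 + 6084 - 16770)/(10295 + 6084 - 16848)) = -15388/(48729 - 524/(-469)) = -15388/(48729 - 1/469*(-524)) = -15388/(48729 + 524/469) = -15388/22854425/469 = -15388*469/22854425 = -7216972/22854425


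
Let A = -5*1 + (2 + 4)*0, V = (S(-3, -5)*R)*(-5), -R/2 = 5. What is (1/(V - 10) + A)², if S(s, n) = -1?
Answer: 90601/3600 ≈ 25.167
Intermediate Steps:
R = -10 (R = -2*5 = -10)
V = -50 (V = -1*(-10)*(-5) = 10*(-5) = -50)
A = -5 (A = -5 + 6*0 = -5 + 0 = -5)
(1/(V - 10) + A)² = (1/(-50 - 10) - 5)² = (1/(-60) - 5)² = (-1/60 - 5)² = (-301/60)² = 90601/3600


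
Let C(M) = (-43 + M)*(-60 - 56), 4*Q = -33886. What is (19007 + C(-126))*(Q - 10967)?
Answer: -1501079847/2 ≈ -7.5054e+8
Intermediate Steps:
Q = -16943/2 (Q = (¼)*(-33886) = -16943/2 ≈ -8471.5)
C(M) = 4988 - 116*M (C(M) = (-43 + M)*(-116) = 4988 - 116*M)
(19007 + C(-126))*(Q - 10967) = (19007 + (4988 - 116*(-126)))*(-16943/2 - 10967) = (19007 + (4988 + 14616))*(-38877/2) = (19007 + 19604)*(-38877/2) = 38611*(-38877/2) = -1501079847/2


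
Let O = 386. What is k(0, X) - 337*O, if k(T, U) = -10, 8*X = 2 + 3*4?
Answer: -130092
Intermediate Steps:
X = 7/4 (X = (2 + 3*4)/8 = (2 + 12)/8 = (1/8)*14 = 7/4 ≈ 1.7500)
k(0, X) - 337*O = -10 - 337*386 = -10 - 130082 = -130092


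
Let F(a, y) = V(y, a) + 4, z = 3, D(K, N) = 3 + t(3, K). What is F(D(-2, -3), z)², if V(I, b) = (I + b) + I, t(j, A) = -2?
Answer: 121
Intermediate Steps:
V(I, b) = b + 2*I
D(K, N) = 1 (D(K, N) = 3 - 2 = 1)
F(a, y) = 4 + a + 2*y (F(a, y) = (a + 2*y) + 4 = 4 + a + 2*y)
F(D(-2, -3), z)² = (4 + 1 + 2*3)² = (4 + 1 + 6)² = 11² = 121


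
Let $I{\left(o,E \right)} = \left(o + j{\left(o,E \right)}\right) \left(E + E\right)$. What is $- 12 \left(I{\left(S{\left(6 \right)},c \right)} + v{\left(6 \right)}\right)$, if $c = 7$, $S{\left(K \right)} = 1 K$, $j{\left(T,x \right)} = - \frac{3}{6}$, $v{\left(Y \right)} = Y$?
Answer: $-996$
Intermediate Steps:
$j{\left(T,x \right)} = - \frac{1}{2}$ ($j{\left(T,x \right)} = \left(-3\right) \frac{1}{6} = - \frac{1}{2}$)
$S{\left(K \right)} = K$
$I{\left(o,E \right)} = 2 E \left(- \frac{1}{2} + o\right)$ ($I{\left(o,E \right)} = \left(o - \frac{1}{2}\right) \left(E + E\right) = \left(- \frac{1}{2} + o\right) 2 E = 2 E \left(- \frac{1}{2} + o\right)$)
$- 12 \left(I{\left(S{\left(6 \right)},c \right)} + v{\left(6 \right)}\right) = - 12 \left(7 \left(-1 + 2 \cdot 6\right) + 6\right) = - 12 \left(7 \left(-1 + 12\right) + 6\right) = - 12 \left(7 \cdot 11 + 6\right) = - 12 \left(77 + 6\right) = \left(-12\right) 83 = -996$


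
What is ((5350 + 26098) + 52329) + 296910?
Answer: 380687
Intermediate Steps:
((5350 + 26098) + 52329) + 296910 = (31448 + 52329) + 296910 = 83777 + 296910 = 380687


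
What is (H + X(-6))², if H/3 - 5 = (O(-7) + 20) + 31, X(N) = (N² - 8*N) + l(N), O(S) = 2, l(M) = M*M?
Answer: 86436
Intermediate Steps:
l(M) = M²
X(N) = -8*N + 2*N² (X(N) = (N² - 8*N) + N² = -8*N + 2*N²)
H = 174 (H = 15 + 3*((2 + 20) + 31) = 15 + 3*(22 + 31) = 15 + 3*53 = 15 + 159 = 174)
(H + X(-6))² = (174 + 2*(-6)*(-4 - 6))² = (174 + 2*(-6)*(-10))² = (174 + 120)² = 294² = 86436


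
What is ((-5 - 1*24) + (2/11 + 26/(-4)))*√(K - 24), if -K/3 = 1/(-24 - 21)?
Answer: -259*I*√5385/110 ≈ -172.78*I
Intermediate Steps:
K = 1/15 (K = -3/(-24 - 21) = -3/(-45) = -3*(-1/45) = 1/15 ≈ 0.066667)
((-5 - 1*24) + (2/11 + 26/(-4)))*√(K - 24) = ((-5 - 1*24) + (2/11 + 26/(-4)))*√(1/15 - 24) = ((-5 - 24) + (2*(1/11) + 26*(-¼)))*√(-359/15) = (-29 + (2/11 - 13/2))*(I*√5385/15) = (-29 - 139/22)*(I*√5385/15) = -259*I*√5385/110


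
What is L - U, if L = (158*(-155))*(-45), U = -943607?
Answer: 2045657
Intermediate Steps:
L = 1102050 (L = -24490*(-45) = 1102050)
L - U = 1102050 - 1*(-943607) = 1102050 + 943607 = 2045657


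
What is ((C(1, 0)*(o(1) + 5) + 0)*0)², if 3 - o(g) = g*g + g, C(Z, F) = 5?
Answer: 0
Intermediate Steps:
o(g) = 3 - g - g² (o(g) = 3 - (g*g + g) = 3 - (g² + g) = 3 - (g + g²) = 3 + (-g - g²) = 3 - g - g²)
((C(1, 0)*(o(1) + 5) + 0)*0)² = ((5*((3 - 1*1 - 1*1²) + 5) + 0)*0)² = ((5*((3 - 1 - 1*1) + 5) + 0)*0)² = ((5*((3 - 1 - 1) + 5) + 0)*0)² = ((5*(1 + 5) + 0)*0)² = ((5*6 + 0)*0)² = ((30 + 0)*0)² = (30*0)² = 0² = 0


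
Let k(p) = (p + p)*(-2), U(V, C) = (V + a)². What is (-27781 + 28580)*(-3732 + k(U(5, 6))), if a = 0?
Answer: -3061768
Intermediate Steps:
U(V, C) = V² (U(V, C) = (V + 0)² = V²)
k(p) = -4*p (k(p) = (2*p)*(-2) = -4*p)
(-27781 + 28580)*(-3732 + k(U(5, 6))) = (-27781 + 28580)*(-3732 - 4*5²) = 799*(-3732 - 4*25) = 799*(-3732 - 100) = 799*(-3832) = -3061768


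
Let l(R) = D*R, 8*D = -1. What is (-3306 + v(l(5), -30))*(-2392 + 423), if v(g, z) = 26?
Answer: 6458320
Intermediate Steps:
D = -⅛ (D = (⅛)*(-1) = -⅛ ≈ -0.12500)
l(R) = -R/8
(-3306 + v(l(5), -30))*(-2392 + 423) = (-3306 + 26)*(-2392 + 423) = -3280*(-1969) = 6458320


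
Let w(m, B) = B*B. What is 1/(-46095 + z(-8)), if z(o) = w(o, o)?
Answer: -1/46031 ≈ -2.1724e-5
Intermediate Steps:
w(m, B) = B²
z(o) = o²
1/(-46095 + z(-8)) = 1/(-46095 + (-8)²) = 1/(-46095 + 64) = 1/(-46031) = -1/46031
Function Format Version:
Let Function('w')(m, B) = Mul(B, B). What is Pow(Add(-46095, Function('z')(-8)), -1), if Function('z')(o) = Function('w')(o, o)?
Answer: Rational(-1, 46031) ≈ -2.1724e-5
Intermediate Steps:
Function('w')(m, B) = Pow(B, 2)
Function('z')(o) = Pow(o, 2)
Pow(Add(-46095, Function('z')(-8)), -1) = Pow(Add(-46095, Pow(-8, 2)), -1) = Pow(Add(-46095, 64), -1) = Pow(-46031, -1) = Rational(-1, 46031)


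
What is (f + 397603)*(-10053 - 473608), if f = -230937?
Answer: -80609844226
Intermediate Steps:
(f + 397603)*(-10053 - 473608) = (-230937 + 397603)*(-10053 - 473608) = 166666*(-483661) = -80609844226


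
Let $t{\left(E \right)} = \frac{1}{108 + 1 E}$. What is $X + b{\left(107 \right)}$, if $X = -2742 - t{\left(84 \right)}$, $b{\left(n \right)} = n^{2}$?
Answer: $\frac{1671743}{192} \approx 8707.0$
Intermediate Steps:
$t{\left(E \right)} = \frac{1}{108 + E}$
$X = - \frac{526465}{192}$ ($X = -2742 - \frac{1}{108 + 84} = -2742 - \frac{1}{192} = - \frac{526465}{192} \approx -2742.0$)
$X + b{\left(107 \right)} = - \frac{526465}{192} + 107^{2} = - \frac{526465}{192} + 11449 = \frac{1671743}{192}$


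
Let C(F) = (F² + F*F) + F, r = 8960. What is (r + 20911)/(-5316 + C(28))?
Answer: -9957/1240 ≈ -8.0298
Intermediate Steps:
C(F) = F + 2*F² (C(F) = (F² + F²) + F = 2*F² + F = F + 2*F²)
(r + 20911)/(-5316 + C(28)) = (8960 + 20911)/(-5316 + 28*(1 + 2*28)) = 29871/(-5316 + 28*(1 + 56)) = 29871/(-5316 + 28*57) = 29871/(-5316 + 1596) = 29871/(-3720) = 29871*(-1/3720) = -9957/1240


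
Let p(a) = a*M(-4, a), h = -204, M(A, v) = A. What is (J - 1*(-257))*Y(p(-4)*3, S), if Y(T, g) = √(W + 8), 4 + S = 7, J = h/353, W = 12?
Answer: 181034*√5/353 ≈ 1146.8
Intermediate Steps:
J = -204/353 ≈ -0.57790
S = 3 (S = -4 + 7 = 3)
p(a) = -4*a (p(a) = a*(-4) = -4*a)
Y(T, g) = 2*√5 (Y(T, g) = √(12 + 8) = √20 = 2*√5)
(J - 1*(-257))*Y(p(-4)*3, S) = (-204/353 - 1*(-257))*(2*√5) = (-204/353 + 257)*(2*√5) = 90517*(2*√5)/353 = 181034*√5/353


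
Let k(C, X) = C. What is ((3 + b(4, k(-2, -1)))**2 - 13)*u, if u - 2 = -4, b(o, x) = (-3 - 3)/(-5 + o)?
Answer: -136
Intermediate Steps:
b(o, x) = -6/(-5 + o)
u = -2 (u = 2 - 4 = -2)
((3 + b(4, k(-2, -1)))**2 - 13)*u = ((3 - 6/(-5 + 4))**2 - 13)*(-2) = ((3 - 6/(-1))**2 - 13)*(-2) = ((3 - 6*(-1))**2 - 13)*(-2) = ((3 + 6)**2 - 13)*(-2) = (9**2 - 13)*(-2) = (81 - 13)*(-2) = 68*(-2) = -136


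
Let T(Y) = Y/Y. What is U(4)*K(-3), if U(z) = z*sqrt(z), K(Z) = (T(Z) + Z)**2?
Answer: 32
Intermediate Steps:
T(Y) = 1
K(Z) = (1 + Z)**2
U(z) = z**(3/2)
U(4)*K(-3) = 4**(3/2)*(1 - 3)**2 = 8*(-2)**2 = 8*4 = 32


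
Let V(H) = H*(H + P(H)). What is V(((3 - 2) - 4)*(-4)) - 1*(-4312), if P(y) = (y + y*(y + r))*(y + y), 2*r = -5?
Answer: 40744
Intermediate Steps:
r = -5/2 (r = (½)*(-5) = -5/2 ≈ -2.5000)
P(y) = 2*y*(y + y*(-5/2 + y)) (P(y) = (y + y*(y - 5/2))*(y + y) = (y + y*(-5/2 + y))*(2*y) = 2*y*(y + y*(-5/2 + y)))
V(H) = H*(H + H²*(-3 + 2*H))
V(((3 - 2) - 4)*(-4)) - 1*(-4312) = (((3 - 2) - 4)*(-4))²*(1 + (((3 - 2) - 4)*(-4))*(-3 + 2*(((3 - 2) - 4)*(-4)))) - 1*(-4312) = ((1 - 4)*(-4))²*(1 + ((1 - 4)*(-4))*(-3 + 2*((1 - 4)*(-4)))) + 4312 = (-3*(-4))²*(1 + (-3*(-4))*(-3 + 2*(-3*(-4)))) + 4312 = 12²*(1 + 12*(-3 + 2*12)) + 4312 = 144*(1 + 12*(-3 + 24)) + 4312 = 144*(1 + 12*21) + 4312 = 144*(1 + 252) + 4312 = 144*253 + 4312 = 36432 + 4312 = 40744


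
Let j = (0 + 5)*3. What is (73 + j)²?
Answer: 7744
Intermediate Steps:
j = 15 (j = 5*3 = 15)
(73 + j)² = (73 + 15)² = 88² = 7744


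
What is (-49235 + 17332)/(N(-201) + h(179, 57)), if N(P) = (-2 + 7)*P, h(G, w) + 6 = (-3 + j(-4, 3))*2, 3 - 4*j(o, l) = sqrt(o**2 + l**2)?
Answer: 31903/1018 ≈ 31.339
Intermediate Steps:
j(o, l) = 3/4 - sqrt(l**2 + o**2)/4 (j(o, l) = 3/4 - sqrt(o**2 + l**2)/4 = 3/4 - sqrt(l**2 + o**2)/4)
h(G, w) = -13 (h(G, w) = -6 + (-3 + (3/4 - sqrt(3**2 + (-4)**2)/4))*2 = -6 + (-3 + (3/4 - sqrt(9 + 16)/4))*2 = -6 + (-3 + (3/4 - sqrt(25)/4))*2 = -6 + (-3 + (3/4 - 1/4*5))*2 = -6 + (-3 + (3/4 - 5/4))*2 = -6 + (-3 - 1/2)*2 = -6 - 7/2*2 = -6 - 7 = -13)
N(P) = 5*P
(-49235 + 17332)/(N(-201) + h(179, 57)) = (-49235 + 17332)/(5*(-201) - 13) = -31903/(-1005 - 13) = -31903/(-1018) = -31903*(-1/1018) = 31903/1018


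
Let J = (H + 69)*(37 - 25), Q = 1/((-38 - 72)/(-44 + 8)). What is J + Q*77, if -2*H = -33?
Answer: 5256/5 ≈ 1051.2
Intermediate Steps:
Q = 18/55 (Q = 1/(-110/(-36)) = 1/(-110*(-1/36)) = 1/(55/18) = 18/55 ≈ 0.32727)
H = 33/2 (H = -½*(-33) = 33/2 ≈ 16.500)
J = 1026 (J = (33/2 + 69)*(37 - 25) = (171/2)*12 = 1026)
J + Q*77 = 1026 + (18/55)*77 = 1026 + 126/5 = 5256/5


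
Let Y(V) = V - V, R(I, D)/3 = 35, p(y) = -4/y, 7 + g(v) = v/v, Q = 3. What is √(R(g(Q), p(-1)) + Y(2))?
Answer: √105 ≈ 10.247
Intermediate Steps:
g(v) = -6 (g(v) = -7 + v/v = -7 + 1 = -6)
R(I, D) = 105 (R(I, D) = 3*35 = 105)
Y(V) = 0
√(R(g(Q), p(-1)) + Y(2)) = √(105 + 0) = √105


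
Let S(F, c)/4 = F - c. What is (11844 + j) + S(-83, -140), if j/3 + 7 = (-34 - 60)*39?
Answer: 1053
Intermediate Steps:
S(F, c) = -4*c + 4*F (S(F, c) = 4*(F - c) = -4*c + 4*F)
j = -11019 (j = -21 + 3*((-34 - 60)*39) = -21 + 3*(-94*39) = -21 + 3*(-3666) = -21 - 10998 = -11019)
(11844 + j) + S(-83, -140) = (11844 - 11019) + (-4*(-140) + 4*(-83)) = 825 + (560 - 332) = 825 + 228 = 1053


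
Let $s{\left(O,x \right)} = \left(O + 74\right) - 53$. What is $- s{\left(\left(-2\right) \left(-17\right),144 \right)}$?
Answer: $-55$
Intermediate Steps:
$s{\left(O,x \right)} = 21 + O$ ($s{\left(O,x \right)} = \left(74 + O\right) - 53 = 21 + O$)
$- s{\left(\left(-2\right) \left(-17\right),144 \right)} = - (21 - -34) = - (21 + 34) = \left(-1\right) 55 = -55$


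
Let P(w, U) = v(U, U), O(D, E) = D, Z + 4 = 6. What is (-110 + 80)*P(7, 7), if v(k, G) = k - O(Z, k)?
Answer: -150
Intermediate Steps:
Z = 2 (Z = -4 + 6 = 2)
v(k, G) = -2 + k (v(k, G) = k - 1*2 = k - 2 = -2 + k)
P(w, U) = -2 + U
(-110 + 80)*P(7, 7) = (-110 + 80)*(-2 + 7) = -30*5 = -150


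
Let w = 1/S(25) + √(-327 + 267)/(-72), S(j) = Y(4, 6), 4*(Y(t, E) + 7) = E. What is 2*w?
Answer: -4/11 - I*√15/18 ≈ -0.36364 - 0.21517*I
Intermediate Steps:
Y(t, E) = -7 + E/4
S(j) = -11/2 (S(j) = -7 + (¼)*6 = -7 + 3/2 = -11/2)
w = -2/11 - I*√15/36 (w = 1/(-11/2) + √(-327 + 267)/(-72) = 1*(-2/11) + √(-60)*(-1/72) = -2/11 + (2*I*√15)*(-1/72) = -2/11 - I*√15/36 ≈ -0.18182 - 0.10758*I)
2*w = 2*(-2/11 - I*√15/36) = -4/11 - I*√15/18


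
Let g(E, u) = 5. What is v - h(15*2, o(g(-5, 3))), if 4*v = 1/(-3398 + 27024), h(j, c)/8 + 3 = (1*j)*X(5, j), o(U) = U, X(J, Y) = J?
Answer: -111136703/94504 ≈ -1176.0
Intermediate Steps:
h(j, c) = -24 + 40*j (h(j, c) = -24 + 8*((1*j)*5) = -24 + 8*(j*5) = -24 + 8*(5*j) = -24 + 40*j)
v = 1/94504 (v = 1/(4*(-3398 + 27024)) = (¼)/23626 = (¼)*(1/23626) = 1/94504 ≈ 1.0582e-5)
v - h(15*2, o(g(-5, 3))) = 1/94504 - (-24 + 40*(15*2)) = 1/94504 - (-24 + 40*30) = 1/94504 - (-24 + 1200) = 1/94504 - 1*1176 = 1/94504 - 1176 = -111136703/94504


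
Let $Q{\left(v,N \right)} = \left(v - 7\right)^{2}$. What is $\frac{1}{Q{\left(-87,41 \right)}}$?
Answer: $\frac{1}{8836} \approx 0.00011317$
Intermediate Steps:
$Q{\left(v,N \right)} = \left(-7 + v\right)^{2}$
$\frac{1}{Q{\left(-87,41 \right)}} = \frac{1}{\left(-7 - 87\right)^{2}} = \frac{1}{\left(-94\right)^{2}} = \frac{1}{8836}$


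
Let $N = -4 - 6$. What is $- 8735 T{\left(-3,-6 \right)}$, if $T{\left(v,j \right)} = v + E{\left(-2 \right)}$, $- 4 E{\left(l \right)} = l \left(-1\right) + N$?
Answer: $8735$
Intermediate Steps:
$N = -10$ ($N = -4 - 6 = -10$)
$E{\left(l \right)} = \frac{5}{2} + \frac{l}{4}$ ($E{\left(l \right)} = - \frac{l \left(-1\right) - 10}{4} = - \frac{- l - 10}{4} = - \frac{-10 - l}{4} = \frac{5}{2} + \frac{l}{4}$)
$T{\left(v,j \right)} = 2 + v$ ($T{\left(v,j \right)} = v + \left(\frac{5}{2} + \frac{1}{4} \left(-2\right)\right) = v + \left(\frac{5}{2} - \frac{1}{2}\right) = v + 2 = 2 + v$)
$- 8735 T{\left(-3,-6 \right)} = - 8735 \left(2 - 3\right) = \left(-8735\right) \left(-1\right) = 8735$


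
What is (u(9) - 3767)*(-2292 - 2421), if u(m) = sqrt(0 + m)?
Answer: 17739732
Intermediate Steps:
u(m) = sqrt(m)
(u(9) - 3767)*(-2292 - 2421) = (sqrt(9) - 3767)*(-2292 - 2421) = (3 - 3767)*(-4713) = -3764*(-4713) = 17739732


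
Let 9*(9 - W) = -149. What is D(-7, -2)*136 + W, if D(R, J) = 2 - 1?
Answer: 1454/9 ≈ 161.56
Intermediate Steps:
W = 230/9 (W = 9 - ⅑*(-149) = 9 + 149/9 = 230/9 ≈ 25.556)
D(R, J) = 1
D(-7, -2)*136 + W = 1*136 + 230/9 = 136 + 230/9 = 1454/9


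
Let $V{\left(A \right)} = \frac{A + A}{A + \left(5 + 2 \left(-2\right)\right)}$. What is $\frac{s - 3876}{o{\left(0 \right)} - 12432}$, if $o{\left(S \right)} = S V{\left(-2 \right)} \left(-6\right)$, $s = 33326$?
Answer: $- \frac{14725}{6216} \approx -2.3689$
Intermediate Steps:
$V{\left(A \right)} = \frac{2 A}{1 + A}$ ($V{\left(A \right)} = \frac{2 A}{A + \left(5 - 4\right)} = \frac{2 A}{A + 1} = \frac{2 A}{1 + A}$)
$o{\left(S \right)} = - 24 S$ ($o{\left(S \right)} = S 2 \left(-2\right) \frac{1}{1 - 2} \left(-6\right) = S 2 \left(-2\right) \frac{1}{-1} \left(-6\right) = S 2 \left(-2\right) \left(-1\right) \left(-6\right) = S 4 \left(-6\right) = 4 S \left(-6\right) = - 24 S$)
$\frac{s - 3876}{o{\left(0 \right)} - 12432} = \frac{33326 - 3876}{\left(-24\right) 0 - 12432} = \frac{29450}{0 - 12432} = \frac{29450}{-12432} = 29450 \left(- \frac{1}{12432}\right) = - \frac{14725}{6216}$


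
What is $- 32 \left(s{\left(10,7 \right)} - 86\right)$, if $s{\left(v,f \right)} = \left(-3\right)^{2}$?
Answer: $2464$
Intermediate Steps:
$s{\left(v,f \right)} = 9$
$- 32 \left(s{\left(10,7 \right)} - 86\right) = - 32 \left(9 - 86\right) = \left(-32\right) \left(-77\right) = 2464$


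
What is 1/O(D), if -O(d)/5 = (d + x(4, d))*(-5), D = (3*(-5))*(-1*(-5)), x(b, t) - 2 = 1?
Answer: -1/1800 ≈ -0.00055556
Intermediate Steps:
x(b, t) = 3 (x(b, t) = 2 + 1 = 3)
D = -75 (D = -15*5 = -75)
O(d) = 75 + 25*d (O(d) = -5*(d + 3)*(-5) = -5*(3 + d)*(-5) = -5*(-15 - 5*d) = 75 + 25*d)
1/O(D) = 1/(75 + 25*(-75)) = 1/(75 - 1875) = 1/(-1800) = -1/1800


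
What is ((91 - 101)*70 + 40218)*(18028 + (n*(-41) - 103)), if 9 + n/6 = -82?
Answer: 1593010098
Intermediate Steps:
n = -546 (n = -54 + 6*(-82) = -54 - 492 = -546)
((91 - 101)*70 + 40218)*(18028 + (n*(-41) - 103)) = ((91 - 101)*70 + 40218)*(18028 + (-546*(-41) - 103)) = (-10*70 + 40218)*(18028 + (22386 - 103)) = (-700 + 40218)*(18028 + 22283) = 39518*40311 = 1593010098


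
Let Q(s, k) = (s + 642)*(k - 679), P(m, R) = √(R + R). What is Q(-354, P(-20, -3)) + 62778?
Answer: -132774 + 288*I*√6 ≈ -1.3277e+5 + 705.45*I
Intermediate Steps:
P(m, R) = √2*√R (P(m, R) = √(2*R) = √2*√R)
Q(s, k) = (-679 + k)*(642 + s) (Q(s, k) = (642 + s)*(-679 + k) = (-679 + k)*(642 + s))
Q(-354, P(-20, -3)) + 62778 = (-435918 - 679*(-354) + 642*(√2*√(-3)) + (√2*√(-3))*(-354)) + 62778 = (-435918 + 240366 + 642*(√2*(I*√3)) + (√2*(I*√3))*(-354)) + 62778 = (-435918 + 240366 + 642*(I*√6) + (I*√6)*(-354)) + 62778 = (-435918 + 240366 + 642*I*√6 - 354*I*√6) + 62778 = (-195552 + 288*I*√6) + 62778 = -132774 + 288*I*√6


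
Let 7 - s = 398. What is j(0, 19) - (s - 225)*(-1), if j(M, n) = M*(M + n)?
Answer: -616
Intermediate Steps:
s = -391 (s = 7 - 1*398 = 7 - 398 = -391)
j(0, 19) - (s - 225)*(-1) = 0*(0 + 19) - (-391 - 225)*(-1) = 0*19 - (-616)*(-1) = 0 - 1*616 = 0 - 616 = -616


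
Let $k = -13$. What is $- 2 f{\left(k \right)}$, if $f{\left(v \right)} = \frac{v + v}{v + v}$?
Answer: $-2$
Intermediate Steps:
$f{\left(v \right)} = 1$ ($f{\left(v \right)} = \frac{2 v}{2 v} = 2 v \frac{1}{2 v} = 1$)
$- 2 f{\left(k \right)} = \left(-2\right) 1 = -2$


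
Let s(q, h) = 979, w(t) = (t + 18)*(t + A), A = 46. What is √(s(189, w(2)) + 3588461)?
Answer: 8*√56085 ≈ 1894.6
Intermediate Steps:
w(t) = (18 + t)*(46 + t) (w(t) = (t + 18)*(t + 46) = (18 + t)*(46 + t))
√(s(189, w(2)) + 3588461) = √(979 + 3588461) = √3589440 = 8*√56085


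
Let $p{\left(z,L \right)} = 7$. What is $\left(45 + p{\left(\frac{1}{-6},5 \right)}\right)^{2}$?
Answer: $2704$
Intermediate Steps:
$\left(45 + p{\left(\frac{1}{-6},5 \right)}\right)^{2} = \left(45 + 7\right)^{2} = 52^{2} = 2704$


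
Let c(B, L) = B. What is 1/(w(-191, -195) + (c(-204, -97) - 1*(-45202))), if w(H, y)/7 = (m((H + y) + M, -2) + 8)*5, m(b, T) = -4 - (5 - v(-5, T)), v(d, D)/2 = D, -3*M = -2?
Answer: 1/44823 ≈ 2.2310e-5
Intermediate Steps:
M = 2/3 (M = -1/3*(-2) = 2/3 ≈ 0.66667)
v(d, D) = 2*D
m(b, T) = -9 + 2*T (m(b, T) = -4 - (5 - 2*T) = -4 + (-5 + 2*T) = -9 + 2*T)
w(H, y) = -175 (w(H, y) = 7*(((-9 + 2*(-2)) + 8)*5) = 7*(((-9 - 4) + 8)*5) = 7*((-13 + 8)*5) = 7*(-5*5) = 7*(-25) = -175)
1/(w(-191, -195) + (c(-204, -97) - 1*(-45202))) = 1/(-175 + (-204 - 1*(-45202))) = 1/(-175 + (-204 + 45202)) = 1/(-175 + 44998) = 1/44823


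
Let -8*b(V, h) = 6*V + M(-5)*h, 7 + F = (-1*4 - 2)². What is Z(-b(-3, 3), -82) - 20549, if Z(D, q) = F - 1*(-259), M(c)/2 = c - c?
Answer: -20261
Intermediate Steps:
M(c) = 0 (M(c) = 2*(c - c) = 2*0 = 0)
F = 29 (F = -7 + (-1*4 - 2)² = -7 + (-4 - 2)² = -7 + (-6)² = -7 + 36 = 29)
b(V, h) = -3*V/4 (b(V, h) = -(6*V + 0*h)/8 = -(6*V + 0)/8 = -3*V/4)
Z(D, q) = 288 (Z(D, q) = 29 - 1*(-259) = 29 + 259 = 288)
Z(-b(-3, 3), -82) - 20549 = 288 - 20549 = -20261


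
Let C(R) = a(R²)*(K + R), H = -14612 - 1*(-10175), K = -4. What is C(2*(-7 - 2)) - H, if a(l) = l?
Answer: -2691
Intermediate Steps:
H = -4437 (H = -14612 + 10175 = -4437)
C(R) = R²*(-4 + R)
C(2*(-7 - 2)) - H = (2*(-7 - 2))²*(-4 + 2*(-7 - 2)) - 1*(-4437) = (2*(-9))²*(-4 + 2*(-9)) + 4437 = (-18)²*(-4 - 18) + 4437 = 324*(-22) + 4437 = -7128 + 4437 = -2691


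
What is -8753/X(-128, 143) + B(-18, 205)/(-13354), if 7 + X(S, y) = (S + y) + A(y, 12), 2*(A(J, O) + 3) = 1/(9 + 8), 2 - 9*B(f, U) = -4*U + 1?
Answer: -3974192707/2283534 ≈ -1740.4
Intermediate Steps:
B(f, U) = ⅑ + 4*U/9 (B(f, U) = 2/9 - (-4*U + 1)/9 = 2/9 - (1 - 4*U)/9 = 2/9 + (-⅑ + 4*U/9) = ⅑ + 4*U/9)
A(J, O) = -101/34 (A(J, O) = -3 + 1/(2*(9 + 8)) = -3 + (½)/17 = -3 + (½)*(1/17) = -3 + 1/34 = -101/34)
X(S, y) = -339/34 + S + y (X(S, y) = -7 + ((S + y) - 101/34) = -7 + (-101/34 + S + y) = -339/34 + S + y)
-8753/X(-128, 143) + B(-18, 205)/(-13354) = -8753/(-339/34 - 128 + 143) + (⅑ + (4/9)*205)/(-13354) = -8753/171/34 + (⅑ + 820/9)*(-1/13354) = -8753*34/171 + (821/9)*(-1/13354) = -297602/171 - 821/120186 = -3974192707/2283534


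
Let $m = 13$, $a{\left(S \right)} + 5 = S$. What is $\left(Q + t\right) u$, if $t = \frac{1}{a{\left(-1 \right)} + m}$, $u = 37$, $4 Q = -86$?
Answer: $- \frac{11063}{14} \approx -790.21$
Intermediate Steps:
$Q = - \frac{43}{2}$ ($Q = \frac{1}{4} \left(-86\right) = - \frac{43}{2} \approx -21.5$)
$a{\left(S \right)} = -5 + S$
$t = \frac{1}{7}$ ($t = \frac{1}{\left(-5 - 1\right) + 13} = \frac{1}{-6 + 13} = \frac{1}{7} \approx 0.14286$)
$\left(Q + t\right) u = \left(- \frac{43}{2} + \frac{1}{7}\right) 37 = \left(- \frac{299}{14}\right) 37 = - \frac{11063}{14}$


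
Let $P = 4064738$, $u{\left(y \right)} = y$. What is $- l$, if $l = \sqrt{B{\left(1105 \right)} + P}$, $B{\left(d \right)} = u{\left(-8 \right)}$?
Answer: $- \sqrt{4064730} \approx -2016.1$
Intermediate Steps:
$B{\left(d \right)} = -8$
$l = \sqrt{4064730}$ ($l = \sqrt{-8 + 4064738} = \sqrt{4064730} \approx 2016.1$)
$- l = - \sqrt{4064730}$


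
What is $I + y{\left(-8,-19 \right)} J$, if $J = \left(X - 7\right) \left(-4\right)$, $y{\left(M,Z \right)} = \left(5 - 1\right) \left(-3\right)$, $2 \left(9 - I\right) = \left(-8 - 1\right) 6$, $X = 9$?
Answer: $132$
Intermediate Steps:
$I = 36$ ($I = 9 - \frac{\left(-8 - 1\right) 6}{2} = 9 - \frac{\left(-9\right) 6}{2} = 9 - -27 = 9 + 27 = 36$)
$y{\left(M,Z \right)} = -12$ ($y{\left(M,Z \right)} = 4 \left(-3\right) = -12$)
$J = -8$ ($J = \left(9 - 7\right) \left(-4\right) = 2 \left(-4\right) = -8$)
$I + y{\left(-8,-19 \right)} J = 36 - -96 = 36 + 96 = 132$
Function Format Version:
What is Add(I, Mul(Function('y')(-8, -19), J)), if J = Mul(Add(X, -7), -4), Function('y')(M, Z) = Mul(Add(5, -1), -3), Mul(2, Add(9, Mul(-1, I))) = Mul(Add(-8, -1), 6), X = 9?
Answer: 132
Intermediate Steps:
I = 36 (I = Add(9, Mul(Rational(-1, 2), Mul(Add(-8, -1), 6))) = Add(9, Mul(Rational(-1, 2), Mul(-9, 6))) = Add(9, Mul(Rational(-1, 2), -54)) = Add(9, 27) = 36)
Function('y')(M, Z) = -12 (Function('y')(M, Z) = Mul(4, -3) = -12)
J = -8 (J = Mul(Add(9, -7), -4) = Mul(2, -4) = -8)
Add(I, Mul(Function('y')(-8, -19), J)) = Add(36, Mul(-12, -8)) = Add(36, 96) = 132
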